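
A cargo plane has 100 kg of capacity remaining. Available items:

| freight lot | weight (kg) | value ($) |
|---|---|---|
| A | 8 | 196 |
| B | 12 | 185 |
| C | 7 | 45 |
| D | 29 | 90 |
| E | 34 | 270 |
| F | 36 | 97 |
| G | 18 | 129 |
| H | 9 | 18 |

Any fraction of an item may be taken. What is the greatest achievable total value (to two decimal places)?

890.17

Sort by value per unit weight and fill in that order.
Ratios (sorted): A 24.50, B 15.42, E 7.94, G 7.17, C 6.43, D 3.10, F 2.69, H 2.00
take A (8 @ 196); take B (12 @ 185); take E (34 @ 270); take G (18 @ 129); take C (7 @ 45); take 21/29 of D → 65.17. Capacity used 100/100.
Total value = 890.17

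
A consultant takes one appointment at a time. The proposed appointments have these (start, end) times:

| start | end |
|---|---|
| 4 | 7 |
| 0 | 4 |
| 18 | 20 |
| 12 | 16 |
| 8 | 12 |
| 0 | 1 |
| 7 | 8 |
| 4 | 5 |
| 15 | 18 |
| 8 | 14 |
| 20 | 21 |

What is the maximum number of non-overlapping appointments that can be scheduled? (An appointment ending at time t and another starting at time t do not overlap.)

7

Sort by end time and greedily take each interval whose start is ≥ the last chosen end.
Sorted by end: (0,1)  (0,4)  (4,5)  (4,7)  (7,8)  (8,12)  (8,14)  (12,16)  (15,18)  (18,20)  (20,21)
take (0,1); take (4,5); take (7,8); take (8,12); take (12,16); skip (15,18); take (18,20); take (20,21).
Selected 7 appointments.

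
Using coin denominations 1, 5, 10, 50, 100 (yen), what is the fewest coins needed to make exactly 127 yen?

127 = 1×100 + 2×10 + 1×5 + 2×1
Total coins = 1 + 2 + 1 + 2 = 6

6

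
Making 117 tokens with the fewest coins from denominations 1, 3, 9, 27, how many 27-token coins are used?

4

Greedy: take as many of the largest coin as possible, then repeat with the remainder.
117 − 4×27→9 − 1×9→0
Count of 27: 4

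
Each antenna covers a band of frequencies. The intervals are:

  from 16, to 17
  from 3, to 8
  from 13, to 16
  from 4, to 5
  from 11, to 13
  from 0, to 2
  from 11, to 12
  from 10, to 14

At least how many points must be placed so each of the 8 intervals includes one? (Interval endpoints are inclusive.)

4

Sort by right endpoint; whenever an interval is uncovered, place a point at its right end.
By right end: [0,2]  [4,5]  [3,8]  [11,12]  [11,13]  [10,14]  [13,16]  [16,17]
[0,2] uncovered → point at 2; [4,5] uncovered → point at 5; [11,12] uncovered → point at 12; [13,16] uncovered → point at 16.
Points: 2, 5, 12, 16 (4 total).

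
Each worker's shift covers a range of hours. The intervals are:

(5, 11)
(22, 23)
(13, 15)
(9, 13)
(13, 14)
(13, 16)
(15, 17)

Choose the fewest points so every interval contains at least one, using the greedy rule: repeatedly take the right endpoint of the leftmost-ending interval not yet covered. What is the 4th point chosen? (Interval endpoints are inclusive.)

23

By right end: [5,11]  [9,13]  [13,14]  [13,15]  [13,16]  [15,17]  [22,23]
[5,11] uncovered → point at 11; [13,14] uncovered → point at 14; [15,17] uncovered → point at 17; [22,23] uncovered → point at 23.
Points: 11, 14, 17, 23 (4 total).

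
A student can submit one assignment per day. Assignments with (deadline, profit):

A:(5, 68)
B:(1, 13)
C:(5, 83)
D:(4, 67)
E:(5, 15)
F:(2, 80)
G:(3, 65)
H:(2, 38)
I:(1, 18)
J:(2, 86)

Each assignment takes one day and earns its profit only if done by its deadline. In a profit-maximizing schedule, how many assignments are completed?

Take jobs in profit order; each goes to the latest open slot no later than its deadline.
By profit: J(d2,86), C(d5,83), F(d2,80), A(d5,68), D(d4,67), G(d3,65), H(d2,38), I(d1,18), E(d5,15), B(d1,13)
J→slot 2; C→slot 5; F→slot 1; A→slot 4; D→slot 3; G skipped; H skipped; I skipped; E skipped; B skipped.
5 of 10 scheduled.

5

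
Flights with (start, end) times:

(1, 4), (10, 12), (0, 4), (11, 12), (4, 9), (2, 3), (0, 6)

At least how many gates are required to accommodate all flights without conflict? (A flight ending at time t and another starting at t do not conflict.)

4

Count concurrent intervals with a sweep; the peak is the room count.
starts: [0, 0, 1, 2, 4, 10, 11]
ends:   [3, 4, 4, 6, 9, 12, 12]
s0→1 s0→2 s1→3 s2→4  — peak 4.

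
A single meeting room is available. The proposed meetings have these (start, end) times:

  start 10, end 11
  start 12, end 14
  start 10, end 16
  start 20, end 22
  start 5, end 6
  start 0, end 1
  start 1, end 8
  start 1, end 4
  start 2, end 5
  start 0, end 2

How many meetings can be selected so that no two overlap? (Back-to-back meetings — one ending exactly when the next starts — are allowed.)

Sorted by end: (0,1)  (0,2)  (1,4)  (2,5)  (5,6)  (1,8)  (10,11)  (12,14)  (10,16)  (20,22)
take (0,1); take (1,4); take (5,6); skip (1,8); take (10,11); take (12,14); skip (10,16); take (20,22).
Selected 6 meetings.

6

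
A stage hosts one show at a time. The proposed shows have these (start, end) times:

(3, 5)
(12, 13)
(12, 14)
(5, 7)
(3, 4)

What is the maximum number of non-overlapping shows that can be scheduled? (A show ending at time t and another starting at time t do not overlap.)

3

Order by finish time; keep every interval that doesn't clash with the previous kept one.
Sorted by end: (3,4)  (3,5)  (5,7)  (12,13)  (12,14)
take (3,4); take (5,7); take (12,13); skip (12,14).
Selected 3 shows.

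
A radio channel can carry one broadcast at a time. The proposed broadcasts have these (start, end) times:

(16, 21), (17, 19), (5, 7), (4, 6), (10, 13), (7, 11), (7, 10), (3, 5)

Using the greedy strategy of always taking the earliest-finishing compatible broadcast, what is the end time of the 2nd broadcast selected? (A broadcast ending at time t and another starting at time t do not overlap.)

7

Order by finish time; keep every interval that doesn't clash with the previous kept one.
By end time: (3,5), (4,6), (5,7), (7,10), (7,11), (10,13), (17,19), (16,21).
Pick (3,5); next start ≥ 5 → (5,7); next start ≥ 7 → (7,10); next start ≥ 10 → (10,13); next start ≥ 13 → (17,19).
Selected: (3,5) (5,7) (7,10) (10,13) (17,19)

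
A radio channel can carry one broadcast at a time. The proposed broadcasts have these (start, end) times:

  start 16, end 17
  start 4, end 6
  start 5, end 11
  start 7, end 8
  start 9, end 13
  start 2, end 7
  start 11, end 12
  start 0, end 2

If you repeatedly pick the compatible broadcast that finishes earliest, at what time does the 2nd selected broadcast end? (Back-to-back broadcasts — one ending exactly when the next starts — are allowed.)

Order by finish time; keep every interval that doesn't clash with the previous kept one.
By end time: (0,2), (4,6), (2,7), (7,8), (5,11), (11,12), (9,13), (16,17).
Pick (0,2); next start ≥ 2 → (4,6); next start ≥ 6 → (7,8); next start ≥ 8 → (11,12); next start ≥ 12 → (16,17).
Selected: (0,2) (4,6) (7,8) (11,12) (16,17)

6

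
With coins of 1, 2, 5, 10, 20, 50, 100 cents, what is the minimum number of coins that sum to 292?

6

Use the largest denomination that fits, subtract, and repeat.
292 − 2×100→92 − 1×50→42 − 2×20→2 − 1×2→0
Total coins = 2 + 1 + 2 + 1 = 6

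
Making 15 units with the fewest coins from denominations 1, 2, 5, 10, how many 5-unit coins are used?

1

15 = 1×10 + 1×5
Count of 5: 1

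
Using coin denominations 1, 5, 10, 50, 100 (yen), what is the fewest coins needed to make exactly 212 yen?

5

Greedy: take as many of the largest coin as possible, then repeat with the remainder.
212 = 2×100 + 1×10 + 2×1
Total coins = 2 + 1 + 2 = 5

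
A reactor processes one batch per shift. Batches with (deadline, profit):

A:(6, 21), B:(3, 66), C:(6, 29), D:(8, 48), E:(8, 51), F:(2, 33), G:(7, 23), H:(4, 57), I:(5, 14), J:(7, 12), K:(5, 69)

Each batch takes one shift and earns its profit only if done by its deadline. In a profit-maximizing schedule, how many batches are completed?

8

Sort by profit descending; place each in the latest free slot ≤ its deadline.
Profit order: K=69 B=66 H=57 E=51 D=48 F=33 C=29 G=23 A=21 I=14 J=12
Assign: K→slot 5, B→slot 3, H→slot 4, E→slot 8, D→slot 7, F→slot 2, C→slot 6, G→slot 1, A skipped, I skipped, J skipped.
Slots: [1:G] [2:F] [3:B] [4:H] [5:K] [6:C] [7:D] [8:E]
8 of 11 scheduled.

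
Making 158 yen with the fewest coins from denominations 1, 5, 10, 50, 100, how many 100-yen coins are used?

158 − 1×100→58 − 1×50→8 − 1×5→3 − 3×1→0
Count of 100: 1

1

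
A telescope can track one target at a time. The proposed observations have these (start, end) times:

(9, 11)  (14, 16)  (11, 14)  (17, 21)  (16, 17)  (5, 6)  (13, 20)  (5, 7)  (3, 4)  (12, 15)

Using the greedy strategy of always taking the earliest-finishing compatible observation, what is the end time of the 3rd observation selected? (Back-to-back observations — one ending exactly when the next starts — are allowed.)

Sort by end time and greedily take each interval whose start is ≥ the last chosen end.
By end time: (3,4), (5,6), (5,7), (9,11), (11,14), (12,15), (14,16), (16,17), (13,20), (17,21).
Pick (3,4); next start ≥ 4 → (5,6); next start ≥ 6 → (9,11); next start ≥ 11 → (11,14); next start ≥ 14 → (14,16); next start ≥ 16 → (16,17); next start ≥ 17 → (17,21).
Selected: (3,4) (5,6) (9,11) (11,14) (14,16) (16,17) (17,21)

11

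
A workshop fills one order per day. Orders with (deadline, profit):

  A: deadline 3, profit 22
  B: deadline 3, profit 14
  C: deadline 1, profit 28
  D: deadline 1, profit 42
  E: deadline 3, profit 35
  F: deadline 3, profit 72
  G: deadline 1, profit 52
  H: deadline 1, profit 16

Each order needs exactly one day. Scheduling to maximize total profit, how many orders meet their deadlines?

3

Sort by profit descending; place each in the latest free slot ≤ its deadline.
Profit order: F=72 G=52 D=42 E=35 C=28 A=22 H=16 B=14
Assign: F→slot 3, G→slot 1, D skipped, E→slot 2, C skipped, A skipped, H skipped, B skipped.
Slots: [1:G] [2:E] [3:F]
3 of 8 scheduled.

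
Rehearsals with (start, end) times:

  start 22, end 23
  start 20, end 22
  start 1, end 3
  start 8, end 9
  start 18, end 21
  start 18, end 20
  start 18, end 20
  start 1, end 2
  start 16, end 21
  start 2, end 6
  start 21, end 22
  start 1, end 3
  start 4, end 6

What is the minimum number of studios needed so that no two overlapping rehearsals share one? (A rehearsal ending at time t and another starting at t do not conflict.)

4

Count concurrent intervals with a sweep; the peak is the room count.
Events (time:±→running): 1:+→1 1:+→2 1:+→3 2:-→2 2:+→3 3:-→2 3:-→1 4:+→2 6:-→1 6:-→0 8:+→1 9:-→0 16:+→1 18:+→2 18:+→3 18:+→4 … peak 4.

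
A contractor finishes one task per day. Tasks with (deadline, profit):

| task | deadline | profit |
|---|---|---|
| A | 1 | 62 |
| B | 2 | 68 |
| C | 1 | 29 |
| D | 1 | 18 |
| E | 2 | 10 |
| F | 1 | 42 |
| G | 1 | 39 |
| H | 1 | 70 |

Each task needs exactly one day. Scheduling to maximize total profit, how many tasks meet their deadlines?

2

Profit order: H=70 B=68 A=62 F=42 G=39 C=29 D=18 E=10
Assign: H→slot 1, B→slot 2, A skipped, F skipped, G skipped, C skipped, D skipped, E skipped.
Slots: [1:H] [2:B]
2 of 8 scheduled.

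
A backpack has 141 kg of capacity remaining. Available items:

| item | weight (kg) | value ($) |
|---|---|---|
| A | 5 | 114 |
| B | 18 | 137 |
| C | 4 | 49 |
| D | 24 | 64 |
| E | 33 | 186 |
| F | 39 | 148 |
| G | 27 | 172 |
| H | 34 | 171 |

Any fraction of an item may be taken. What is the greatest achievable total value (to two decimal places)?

904.90

Greedy by value/weight ratio, highest first.
Order: A (114/5=22.80) > C (49/4=12.25) > B (137/18=7.61) > G (172/27=6.37) > E (186/33=5.64) > H (171/34=5.03) > F (148/39=3.79) > D (64/24=2.67)
Fill: take A (5 @ 114) → take C (4 @ 49) → take B (18 @ 137) → take G (27 @ 172) → take E (33 @ 186) → take H (34 @ 171) → take 20/39 of F → 75.90; 141/141 used.
Total value = 904.90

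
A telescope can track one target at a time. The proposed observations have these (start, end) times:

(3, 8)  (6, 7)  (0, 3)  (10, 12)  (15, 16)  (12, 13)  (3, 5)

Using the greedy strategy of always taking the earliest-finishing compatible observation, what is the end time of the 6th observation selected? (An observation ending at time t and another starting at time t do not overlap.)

Sorted by end: (0,3)  (3,5)  (6,7)  (3,8)  (10,12)  (12,13)  (15,16)
take (0,3); take (3,5); take (6,7); take (10,12); take (12,13); take (15,16).
Selected: (0,3) (3,5) (6,7) (10,12) (12,13) (15,16)

16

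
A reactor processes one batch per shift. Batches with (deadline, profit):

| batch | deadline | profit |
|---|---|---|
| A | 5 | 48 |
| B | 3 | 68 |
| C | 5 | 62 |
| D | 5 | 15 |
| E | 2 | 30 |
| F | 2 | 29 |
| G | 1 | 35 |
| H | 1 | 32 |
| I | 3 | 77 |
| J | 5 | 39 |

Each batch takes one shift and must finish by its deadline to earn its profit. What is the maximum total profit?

By profit: I(d3,77), B(d3,68), C(d5,62), A(d5,48), J(d5,39), G(d1,35), H(d1,32), E(d2,30), F(d2,29), D(d5,15)
I→slot 3; B→slot 2; C→slot 5; A→slot 4; J→slot 1; G skipped; H skipped; E skipped; F skipped; D skipped.
Profit = 39 + 68 + 77 + 48 + 62 = 294

294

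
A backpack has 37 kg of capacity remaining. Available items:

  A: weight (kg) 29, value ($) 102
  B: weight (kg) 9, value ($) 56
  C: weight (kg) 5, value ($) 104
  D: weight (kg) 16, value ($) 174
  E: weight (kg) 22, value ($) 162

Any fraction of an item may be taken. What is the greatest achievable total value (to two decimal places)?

Ratios (sorted): C 20.80, D 10.88, E 7.36, B 6.22, A 3.52
take C (5 @ 104); take D (16 @ 174); take 16/22 of E → 117.82. Capacity used 37/37.
Total value = 395.82

395.82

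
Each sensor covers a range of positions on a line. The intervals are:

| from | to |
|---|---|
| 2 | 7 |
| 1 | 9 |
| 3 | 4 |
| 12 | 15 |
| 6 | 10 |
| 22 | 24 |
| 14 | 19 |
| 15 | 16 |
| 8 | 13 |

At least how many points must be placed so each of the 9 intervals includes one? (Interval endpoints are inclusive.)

By right end: [3,4]  [2,7]  [1,9]  [6,10]  [8,13]  [12,15]  [15,16]  [14,19]  [22,24]
[3,4] uncovered → point at 4; [6,10] uncovered → point at 10; [12,15] uncovered → point at 15; [22,24] uncovered → point at 24.
Points: 4, 10, 15, 24 (4 total).

4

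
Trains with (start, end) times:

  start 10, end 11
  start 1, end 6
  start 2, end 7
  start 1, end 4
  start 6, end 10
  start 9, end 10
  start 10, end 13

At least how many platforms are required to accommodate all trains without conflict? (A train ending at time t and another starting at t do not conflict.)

starts: [1, 1, 2, 6, 9, 10, 10]
ends:   [4, 6, 7, 10, 10, 11, 13]
s1→1 s1→2 s2→3  — peak 3.

3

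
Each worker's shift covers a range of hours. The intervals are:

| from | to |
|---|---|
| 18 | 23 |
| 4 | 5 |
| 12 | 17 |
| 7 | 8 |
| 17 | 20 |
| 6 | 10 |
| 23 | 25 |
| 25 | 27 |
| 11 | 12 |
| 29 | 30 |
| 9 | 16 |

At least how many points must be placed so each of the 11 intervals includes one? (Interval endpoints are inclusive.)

6

Sorted: [4,5] [7,8] [6,10] [11,12] [9,16] [12,17] [17,20] [18,23] [23,25] [25,27] [29,30]
{[4,5]} hit by 5; {[7,8],[6,10]} hit by 8; {[11,12],[9,16],[12,17]} hit by 12; {[17,20],[18,23]} hit by 20; {[23,25],[25,27]} hit by 25; {[29,30]} hit by 30.
Points: 5, 8, 12, 20, 25, 30 (6 total).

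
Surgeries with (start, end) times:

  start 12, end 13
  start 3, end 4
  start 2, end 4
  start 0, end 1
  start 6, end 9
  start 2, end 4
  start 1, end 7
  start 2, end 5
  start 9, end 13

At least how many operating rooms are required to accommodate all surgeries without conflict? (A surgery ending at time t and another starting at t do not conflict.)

Count concurrent intervals with a sweep; the peak is the room count.
Events (time:±→running): 0:+→1 1:-→0 1:+→1 2:+→2 2:+→3 2:+→4 3:+→5 … peak 5.

5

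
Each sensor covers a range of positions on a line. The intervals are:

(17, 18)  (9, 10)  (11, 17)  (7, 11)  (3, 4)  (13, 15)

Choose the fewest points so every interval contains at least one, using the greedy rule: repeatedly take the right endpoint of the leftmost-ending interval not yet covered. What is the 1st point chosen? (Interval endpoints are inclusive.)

4

Sorted: [3,4] [9,10] [7,11] [13,15] [11,17] [17,18]
{[3,4]} hit by 4; {[9,10],[7,11]} hit by 10; {[13,15],[11,17]} hit by 15; {[17,18]} hit by 18.
Points: 4, 10, 15, 18 (4 total).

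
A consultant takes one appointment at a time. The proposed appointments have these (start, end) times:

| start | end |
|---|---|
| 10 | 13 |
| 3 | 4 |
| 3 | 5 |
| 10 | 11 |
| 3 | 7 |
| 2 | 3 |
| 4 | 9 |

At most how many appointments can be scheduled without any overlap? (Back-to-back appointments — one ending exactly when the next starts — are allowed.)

Order by finish time; keep every interval that doesn't clash with the previous kept one.
Sorted by end: (2,3)  (3,4)  (3,5)  (3,7)  (4,9)  (10,11)  (10,13)
take (2,3); take (3,4); skip (3,5); skip (3,7); take (4,9); take (10,11).
Selected 4 appointments.

4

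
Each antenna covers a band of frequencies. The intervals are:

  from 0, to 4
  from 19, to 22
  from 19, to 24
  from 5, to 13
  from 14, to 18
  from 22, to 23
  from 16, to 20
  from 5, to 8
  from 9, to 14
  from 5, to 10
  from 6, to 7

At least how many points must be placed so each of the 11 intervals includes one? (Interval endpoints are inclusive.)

5

Process intervals by earliest right end; each time one isn't hit yet, stab at its right endpoint.
By right end: [0,4]  [6,7]  [5,8]  [5,10]  [5,13]  [9,14]  [14,18]  [16,20]  [19,22]  [22,23]  [19,24]
[0,4] uncovered → point at 4; [6,7] uncovered → point at 7; [9,14] uncovered → point at 14; [16,20] uncovered → point at 20; [22,23] uncovered → point at 23.
Points: 4, 7, 14, 20, 23 (5 total).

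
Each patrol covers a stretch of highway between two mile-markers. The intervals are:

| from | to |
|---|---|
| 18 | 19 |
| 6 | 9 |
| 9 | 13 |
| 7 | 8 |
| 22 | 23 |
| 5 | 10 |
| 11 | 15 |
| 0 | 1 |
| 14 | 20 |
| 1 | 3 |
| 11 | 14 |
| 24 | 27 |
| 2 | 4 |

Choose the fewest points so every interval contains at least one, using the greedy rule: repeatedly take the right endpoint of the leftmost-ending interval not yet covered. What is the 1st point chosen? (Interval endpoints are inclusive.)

1

Sort by right endpoint; whenever an interval is uncovered, place a point at its right end.
By right end: [0,1]  [1,3]  [2,4]  [7,8]  [6,9]  [5,10]  [9,13]  [11,14]  [11,15]  [18,19]  [14,20]  [22,23]  [24,27]
[0,1] uncovered → point at 1; [2,4] uncovered → point at 4; [7,8] uncovered → point at 8; [9,13] uncovered → point at 13; [18,19] uncovered → point at 19; [22,23] uncovered → point at 23; [24,27] uncovered → point at 27.
Points: 1, 4, 8, 13, 19, 23, 27 (7 total).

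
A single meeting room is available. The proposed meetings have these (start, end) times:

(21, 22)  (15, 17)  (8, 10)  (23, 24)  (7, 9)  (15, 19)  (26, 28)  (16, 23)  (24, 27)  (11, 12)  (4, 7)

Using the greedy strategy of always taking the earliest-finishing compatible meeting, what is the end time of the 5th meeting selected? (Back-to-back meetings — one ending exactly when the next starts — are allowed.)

22

Sorted by end: (4,7)  (7,9)  (8,10)  (11,12)  (15,17)  (15,19)  (21,22)  (16,23)  (23,24)  (24,27)  (26,28)
take (4,7); take (7,9); skip (8,10); take (11,12); take (15,17); skip (15,19); take (21,22); take (23,24); take (24,27).
Selected: (4,7) (7,9) (11,12) (15,17) (21,22) (23,24) (24,27)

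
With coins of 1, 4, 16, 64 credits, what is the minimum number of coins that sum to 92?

92 = 1×64 + 1×16 + 3×4
Total coins = 1 + 1 + 3 = 5

5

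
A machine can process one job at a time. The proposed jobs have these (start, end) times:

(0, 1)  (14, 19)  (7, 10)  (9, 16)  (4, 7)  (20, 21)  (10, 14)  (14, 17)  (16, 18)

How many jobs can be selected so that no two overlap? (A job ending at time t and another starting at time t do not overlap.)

6

By end time: (0,1), (4,7), (7,10), (10,14), (9,16), (14,17), (16,18), (14,19), (20,21).
Pick (0,1); next start ≥ 1 → (4,7); next start ≥ 7 → (7,10); next start ≥ 10 → (10,14); next start ≥ 14 → (14,17); next start ≥ 17 → (20,21).
Selected 6 jobs.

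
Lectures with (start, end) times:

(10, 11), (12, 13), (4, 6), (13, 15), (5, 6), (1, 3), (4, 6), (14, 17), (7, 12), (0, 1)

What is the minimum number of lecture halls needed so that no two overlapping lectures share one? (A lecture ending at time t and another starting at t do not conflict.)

3

The answer is the maximum number of intervals overlapping at any instant.
starts: [0, 1, 4, 4, 5, 7, 10, 12, 13, 14]
ends:   [1, 3, 6, 6, 6, 11, 12, 13, 15, 17]
s0→1 e1→0 s1→1 e3→0 s4→1 s4→2 s5→3  — peak 3.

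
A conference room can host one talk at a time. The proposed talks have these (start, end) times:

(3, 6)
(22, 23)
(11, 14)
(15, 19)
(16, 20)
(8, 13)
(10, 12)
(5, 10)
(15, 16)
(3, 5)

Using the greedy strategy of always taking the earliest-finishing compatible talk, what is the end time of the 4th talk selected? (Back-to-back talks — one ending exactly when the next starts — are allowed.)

16

By end time: (3,5), (3,6), (5,10), (10,12), (8,13), (11,14), (15,16), (15,19), (16,20), (22,23).
Pick (3,5); next start ≥ 5 → (5,10); next start ≥ 10 → (10,12); next start ≥ 12 → (15,16); next start ≥ 16 → (16,20); next start ≥ 20 → (22,23).
Selected: (3,5) (5,10) (10,12) (15,16) (16,20) (22,23)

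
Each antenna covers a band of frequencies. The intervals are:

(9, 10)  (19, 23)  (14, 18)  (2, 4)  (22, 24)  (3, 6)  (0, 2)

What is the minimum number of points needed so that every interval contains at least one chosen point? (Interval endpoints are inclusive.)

Sorted: [0,2] [2,4] [3,6] [9,10] [14,18] [19,23] [22,24]
{[0,2],[2,4]} hit by 2; {[3,6]} hit by 6; {[9,10]} hit by 10; {[14,18]} hit by 18; {[19,23],[22,24]} hit by 23.
Points: 2, 6, 10, 18, 23 (5 total).

5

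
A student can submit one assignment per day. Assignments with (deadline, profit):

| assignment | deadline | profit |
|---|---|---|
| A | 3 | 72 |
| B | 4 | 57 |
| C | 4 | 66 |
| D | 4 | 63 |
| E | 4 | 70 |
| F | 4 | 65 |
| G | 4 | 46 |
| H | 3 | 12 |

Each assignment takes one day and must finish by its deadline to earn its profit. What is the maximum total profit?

Take jobs in profit order; each goes to the latest open slot no later than its deadline.
By profit: A(d3,72), E(d4,70), C(d4,66), F(d4,65), D(d4,63), B(d4,57), G(d4,46), H(d3,12)
A→slot 3; E→slot 4; C→slot 2; F→slot 1; D skipped; B skipped; G skipped; H skipped.
Profit = 65 + 66 + 72 + 70 = 273

273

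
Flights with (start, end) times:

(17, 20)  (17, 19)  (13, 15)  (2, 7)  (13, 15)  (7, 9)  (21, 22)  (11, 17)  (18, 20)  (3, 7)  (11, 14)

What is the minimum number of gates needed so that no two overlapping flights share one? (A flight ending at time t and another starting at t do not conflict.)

4

Count concurrent intervals with a sweep; the peak is the room count.
Events (time:±→running): 2:+→1 3:+→2 7:-→1 7:-→0 7:+→1 9:-→0 11:+→1 11:+→2 13:+→3 13:+→4 … peak 4.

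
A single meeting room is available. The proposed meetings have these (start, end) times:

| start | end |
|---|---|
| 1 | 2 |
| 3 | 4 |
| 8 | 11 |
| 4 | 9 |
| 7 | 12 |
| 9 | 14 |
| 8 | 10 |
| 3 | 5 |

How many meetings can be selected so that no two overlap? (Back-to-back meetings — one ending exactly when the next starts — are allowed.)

4

Sorted by end: (1,2)  (3,4)  (3,5)  (4,9)  (8,10)  (8,11)  (7,12)  (9,14)
take (1,2); take (3,4); skip (3,5); take (4,9); take (9,14).
Selected 4 meetings.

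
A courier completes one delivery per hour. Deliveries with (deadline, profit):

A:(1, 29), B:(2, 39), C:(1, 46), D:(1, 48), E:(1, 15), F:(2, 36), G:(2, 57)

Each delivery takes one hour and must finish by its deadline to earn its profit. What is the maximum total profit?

105

By profit: G(d2,57), D(d1,48), C(d1,46), B(d2,39), F(d2,36), A(d1,29), E(d1,15)
G→slot 2; D→slot 1; C skipped; B skipped; F skipped; A skipped; E skipped.
Profit = 48 + 57 = 105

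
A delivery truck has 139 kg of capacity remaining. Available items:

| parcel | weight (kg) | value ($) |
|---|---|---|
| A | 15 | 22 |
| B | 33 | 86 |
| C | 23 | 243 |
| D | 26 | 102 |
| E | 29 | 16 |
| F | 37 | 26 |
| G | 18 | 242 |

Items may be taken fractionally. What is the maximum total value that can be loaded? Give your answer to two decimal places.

Sort by value per unit weight and fill in that order.
Order: G (242/18=13.44) > C (243/23=10.57) > D (102/26=3.92) > B (86/33=2.61) > A (22/15=1.47) > F (26/37=0.70) > E (16/29=0.55)
Fill: take G (18 @ 242) → take C (23 @ 243) → take D (26 @ 102) → take B (33 @ 86) → take A (15 @ 22) → take 24/37 of F → 16.86; 139/139 used.
Total value = 711.86

711.86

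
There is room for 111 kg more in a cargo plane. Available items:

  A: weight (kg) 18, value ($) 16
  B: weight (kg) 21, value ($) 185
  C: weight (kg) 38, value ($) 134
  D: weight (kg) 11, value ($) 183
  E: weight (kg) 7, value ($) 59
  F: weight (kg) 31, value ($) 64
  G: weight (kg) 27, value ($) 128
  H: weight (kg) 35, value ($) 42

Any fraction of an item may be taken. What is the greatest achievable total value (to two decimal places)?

703.45

Order: D (183/11=16.64) > B (185/21=8.81) > E (59/7=8.43) > G (128/27=4.74) > C (134/38=3.53) > F (64/31=2.06) > H (42/35=1.20) > A (16/18=0.89)
Fill: take D (11 @ 183) → take B (21 @ 185) → take E (7 @ 59) → take G (27 @ 128) → take C (38 @ 134) → take 7/31 of F → 14.45; 111/111 used.
Total value = 703.45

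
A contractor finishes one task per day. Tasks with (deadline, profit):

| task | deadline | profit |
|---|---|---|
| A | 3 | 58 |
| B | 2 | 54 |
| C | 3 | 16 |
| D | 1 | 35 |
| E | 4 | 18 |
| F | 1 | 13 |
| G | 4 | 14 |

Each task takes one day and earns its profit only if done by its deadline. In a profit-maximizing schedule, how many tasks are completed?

Profit order: A=58 B=54 D=35 E=18 C=16 G=14 F=13
Assign: A→slot 3, B→slot 2, D→slot 1, E→slot 4, C skipped, G skipped, F skipped.
Slots: [1:D] [2:B] [3:A] [4:E]
4 of 7 scheduled.

4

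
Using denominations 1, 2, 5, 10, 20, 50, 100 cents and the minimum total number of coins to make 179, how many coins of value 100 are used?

Use the largest denomination that fits, subtract, and repeat.
179 = 1×100 + 1×50 + 1×20 + 1×5 + 2×2
Count of 100: 1

1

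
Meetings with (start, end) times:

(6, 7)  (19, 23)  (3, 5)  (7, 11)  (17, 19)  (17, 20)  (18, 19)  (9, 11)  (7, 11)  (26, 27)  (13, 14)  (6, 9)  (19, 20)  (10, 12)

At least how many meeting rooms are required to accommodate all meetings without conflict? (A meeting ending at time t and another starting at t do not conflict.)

4

Count concurrent intervals with a sweep; the peak is the room count.
Events (time:±→running): 3:+→1 5:-→0 6:+→1 6:+→2 7:-→1 7:+→2 7:+→3 9:-→2 9:+→3 10:+→4 … peak 4.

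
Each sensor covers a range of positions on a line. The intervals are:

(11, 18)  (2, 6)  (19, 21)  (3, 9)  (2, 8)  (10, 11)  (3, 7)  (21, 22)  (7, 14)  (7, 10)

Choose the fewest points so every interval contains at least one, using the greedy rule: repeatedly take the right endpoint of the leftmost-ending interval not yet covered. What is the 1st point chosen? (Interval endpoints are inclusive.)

6

Sort by right endpoint; whenever an interval is uncovered, place a point at its right end.
Sorted: [2,6] [3,7] [2,8] [3,9] [7,10] [10,11] [7,14] [11,18] [19,21] [21,22]
{[2,6],[3,7],[2,8],[3,9]} hit by 6; {[7,10],[10,11],[7,14]} hit by 10; {[11,18]} hit by 18; {[19,21],[21,22]} hit by 21.
Points: 6, 10, 18, 21 (4 total).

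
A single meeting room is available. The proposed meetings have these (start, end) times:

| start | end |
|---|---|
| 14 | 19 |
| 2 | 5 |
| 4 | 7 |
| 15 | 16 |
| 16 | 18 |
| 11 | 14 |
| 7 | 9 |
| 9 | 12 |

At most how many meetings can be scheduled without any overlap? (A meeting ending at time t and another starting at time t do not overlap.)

5

Sort by end time and greedily take each interval whose start is ≥ the last chosen end.
Sorted by end: (2,5)  (4,7)  (7,9)  (9,12)  (11,14)  (15,16)  (16,18)  (14,19)
take (2,5); take (7,9); take (9,12); take (15,16); take (16,18).
Selected 5 meetings.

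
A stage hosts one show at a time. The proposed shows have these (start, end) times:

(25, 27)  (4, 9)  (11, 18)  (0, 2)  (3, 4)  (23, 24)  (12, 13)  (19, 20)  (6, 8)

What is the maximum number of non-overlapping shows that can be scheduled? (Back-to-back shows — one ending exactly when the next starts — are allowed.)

Greedy by earliest finish: after sorting by end time, pick each interval compatible with the last pick.
By end time: (0,2), (3,4), (6,8), (4,9), (12,13), (11,18), (19,20), (23,24), (25,27).
Pick (0,2); next start ≥ 2 → (3,4); next start ≥ 4 → (6,8); next start ≥ 8 → (12,13); next start ≥ 13 → (19,20); next start ≥ 20 → (23,24); next start ≥ 24 → (25,27).
Selected 7 shows.

7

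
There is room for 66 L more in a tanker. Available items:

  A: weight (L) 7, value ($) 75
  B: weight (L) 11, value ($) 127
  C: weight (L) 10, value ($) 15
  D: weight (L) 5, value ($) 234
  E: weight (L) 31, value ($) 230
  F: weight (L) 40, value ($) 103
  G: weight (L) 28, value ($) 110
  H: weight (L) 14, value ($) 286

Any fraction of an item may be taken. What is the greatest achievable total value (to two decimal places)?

Ratios (sorted): D 46.80, H 20.43, B 11.55, A 10.71, E 7.42, G 3.93, F 2.58, C 1.50
take D (5 @ 234); take H (14 @ 286); take B (11 @ 127); take A (7 @ 75); take 29/31 of E → 215.16. Capacity used 66/66.
Total value = 937.16

937.16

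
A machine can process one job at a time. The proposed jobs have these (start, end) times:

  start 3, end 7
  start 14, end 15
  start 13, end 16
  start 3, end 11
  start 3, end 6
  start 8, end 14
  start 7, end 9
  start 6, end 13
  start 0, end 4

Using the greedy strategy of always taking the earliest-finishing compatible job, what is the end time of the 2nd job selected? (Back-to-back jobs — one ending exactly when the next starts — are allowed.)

By end time: (0,4), (3,6), (3,7), (7,9), (3,11), (6,13), (8,14), (14,15), (13,16).
Pick (0,4); next start ≥ 4 → (7,9); next start ≥ 9 → (14,15).
Selected: (0,4) (7,9) (14,15)

9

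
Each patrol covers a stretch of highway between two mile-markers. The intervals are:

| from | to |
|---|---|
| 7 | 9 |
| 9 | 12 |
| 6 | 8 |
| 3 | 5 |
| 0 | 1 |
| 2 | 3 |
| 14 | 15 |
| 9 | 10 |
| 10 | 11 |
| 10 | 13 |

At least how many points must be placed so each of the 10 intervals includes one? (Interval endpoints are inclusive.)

Sort by right endpoint; whenever an interval is uncovered, place a point at its right end.
Sorted: [0,1] [2,3] [3,5] [6,8] [7,9] [9,10] [10,11] [9,12] [10,13] [14,15]
{[0,1]} hit by 1; {[2,3],[3,5]} hit by 3; {[6,8],[7,9]} hit by 8; {[9,10],[10,11],[9,12],[10,13]} hit by 10; {[14,15]} hit by 15.
Points: 1, 3, 8, 10, 15 (5 total).

5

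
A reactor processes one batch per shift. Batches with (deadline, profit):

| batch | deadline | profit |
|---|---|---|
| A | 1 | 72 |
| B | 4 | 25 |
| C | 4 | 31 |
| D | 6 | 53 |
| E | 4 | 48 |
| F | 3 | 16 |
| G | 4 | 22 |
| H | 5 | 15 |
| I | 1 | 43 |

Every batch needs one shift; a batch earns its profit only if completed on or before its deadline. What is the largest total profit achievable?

By profit: A(d1,72), D(d6,53), E(d4,48), I(d1,43), C(d4,31), B(d4,25), G(d4,22), F(d3,16), H(d5,15)
A→slot 1; D→slot 6; E→slot 4; I skipped; C→slot 3; B→slot 2; G skipped; F skipped; H→slot 5.
Profit = 72 + 25 + 31 + 48 + 15 + 53 = 244

244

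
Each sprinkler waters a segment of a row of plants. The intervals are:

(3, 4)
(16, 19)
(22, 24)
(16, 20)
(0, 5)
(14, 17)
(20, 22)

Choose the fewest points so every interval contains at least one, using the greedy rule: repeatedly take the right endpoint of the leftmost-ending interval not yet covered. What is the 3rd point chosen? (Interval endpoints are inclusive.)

22

Sort by right endpoint; whenever an interval is uncovered, place a point at its right end.
Sorted: [3,4] [0,5] [14,17] [16,19] [16,20] [20,22] [22,24]
{[3,4],[0,5]} hit by 4; {[14,17],[16,19],[16,20]} hit by 17; {[20,22],[22,24]} hit by 22.
Points: 4, 17, 22 (3 total).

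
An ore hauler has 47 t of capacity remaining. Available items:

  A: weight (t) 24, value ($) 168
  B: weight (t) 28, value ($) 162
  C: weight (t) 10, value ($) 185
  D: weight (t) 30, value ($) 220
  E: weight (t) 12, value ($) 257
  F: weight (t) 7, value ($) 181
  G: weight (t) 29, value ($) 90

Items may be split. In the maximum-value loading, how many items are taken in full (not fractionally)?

Order: F (181/7=25.86) > E (257/12=21.42) > C (185/10=18.50) > D (220/30=7.33) > A (168/24=7.00) > B (162/28=5.79) > G (90/29=3.10)
Fill: take F (7 @ 181) → take E (12 @ 257) → take C (10 @ 185) → take 18/30 of D → 132.00; 47/47 used.
3 item(s) taken whole; one partial (take 18/30 of D).

3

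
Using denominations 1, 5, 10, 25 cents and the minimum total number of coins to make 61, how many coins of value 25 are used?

2

Greedy: take as many of the largest coin as possible, then repeat with the remainder.
61 − 2×25→11 − 1×10→1 − 1×1→0
Count of 25: 2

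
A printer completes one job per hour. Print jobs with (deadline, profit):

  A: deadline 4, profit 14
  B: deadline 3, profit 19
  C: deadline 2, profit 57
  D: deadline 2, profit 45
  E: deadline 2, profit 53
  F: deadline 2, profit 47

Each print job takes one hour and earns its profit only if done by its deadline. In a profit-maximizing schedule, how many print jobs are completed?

Profit order: C=57 E=53 F=47 D=45 B=19 A=14
Assign: C→slot 2, E→slot 1, F skipped, D skipped, B→slot 3, A→slot 4.
Slots: [1:E] [2:C] [3:B] [4:A]
4 of 6 scheduled.

4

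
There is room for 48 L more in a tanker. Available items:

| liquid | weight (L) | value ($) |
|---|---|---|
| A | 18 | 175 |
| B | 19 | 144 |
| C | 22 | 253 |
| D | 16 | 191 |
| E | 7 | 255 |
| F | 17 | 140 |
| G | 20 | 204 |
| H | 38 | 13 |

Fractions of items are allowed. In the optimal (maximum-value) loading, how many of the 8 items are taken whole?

3

Greedy by value/weight ratio, highest first.
Order: E (255/7=36.43) > D (191/16=11.94) > C (253/22=11.50) > G (204/20=10.20) > A (175/18=9.72) > F (140/17=8.24) > B (144/19=7.58) > H (13/38=0.34)
Fill: take E (7 @ 255) → take D (16 @ 191) → take C (22 @ 253) → take 3/20 of G → 30.60; 48/48 used.
3 item(s) taken whole; one partial (take 3/20 of G).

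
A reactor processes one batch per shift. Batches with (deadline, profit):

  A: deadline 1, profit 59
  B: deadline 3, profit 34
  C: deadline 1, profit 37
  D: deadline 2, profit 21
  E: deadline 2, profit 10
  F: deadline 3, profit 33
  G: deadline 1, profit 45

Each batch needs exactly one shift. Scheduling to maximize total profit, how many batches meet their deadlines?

By profit: A(d1,59), G(d1,45), C(d1,37), B(d3,34), F(d3,33), D(d2,21), E(d2,10)
A→slot 1; G skipped; C skipped; B→slot 3; F→slot 2; D skipped; E skipped.
3 of 7 scheduled.

3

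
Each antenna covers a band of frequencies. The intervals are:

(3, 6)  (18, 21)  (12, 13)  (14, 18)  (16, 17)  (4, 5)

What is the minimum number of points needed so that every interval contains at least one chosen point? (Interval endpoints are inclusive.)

4

Sorted: [4,5] [3,6] [12,13] [16,17] [14,18] [18,21]
{[4,5],[3,6]} hit by 5; {[12,13]} hit by 13; {[16,17],[14,18]} hit by 17; {[18,21]} hit by 21.
Points: 5, 13, 17, 21 (4 total).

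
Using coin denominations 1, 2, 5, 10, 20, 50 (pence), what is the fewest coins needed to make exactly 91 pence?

Greedy: take as many of the largest coin as possible, then repeat with the remainder.
91 − 1×50→41 − 2×20→1 − 1×1→0
Total coins = 1 + 2 + 1 = 4

4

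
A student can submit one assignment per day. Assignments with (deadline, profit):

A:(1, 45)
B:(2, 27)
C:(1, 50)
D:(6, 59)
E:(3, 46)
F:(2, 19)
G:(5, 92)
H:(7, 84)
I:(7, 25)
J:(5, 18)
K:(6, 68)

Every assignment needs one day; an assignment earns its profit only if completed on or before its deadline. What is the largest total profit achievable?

Profit order: G=92 H=84 K=68 D=59 C=50 E=46 A=45 B=27 I=25 F=19 J=18
Assign: G→slot 5, H→slot 7, K→slot 6, D→slot 4, C→slot 1, E→slot 3, A skipped, B→slot 2, I skipped, F skipped, J skipped.
Slots: [1:C] [2:B] [3:E] [4:D] [5:G] [6:K] [7:H]
Profit = 50 + 27 + 46 + 59 + 92 + 68 + 84 = 426

426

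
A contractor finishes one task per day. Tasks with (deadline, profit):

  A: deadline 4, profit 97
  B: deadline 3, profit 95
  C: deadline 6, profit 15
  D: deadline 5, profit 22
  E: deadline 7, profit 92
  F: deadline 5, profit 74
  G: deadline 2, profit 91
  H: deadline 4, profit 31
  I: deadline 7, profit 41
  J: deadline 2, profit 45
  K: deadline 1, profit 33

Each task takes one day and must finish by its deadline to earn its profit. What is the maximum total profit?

535

Profit order: A=97 B=95 E=92 G=91 F=74 J=45 I=41 K=33 H=31 D=22 C=15
Assign: A→slot 4, B→slot 3, E→slot 7, G→slot 2, F→slot 5, J→slot 1, I→slot 6, K skipped, H skipped, D skipped, C skipped.
Slots: [1:J] [2:G] [3:B] [4:A] [5:F] [6:I] [7:E]
Profit = 45 + 91 + 95 + 97 + 74 + 41 + 92 = 535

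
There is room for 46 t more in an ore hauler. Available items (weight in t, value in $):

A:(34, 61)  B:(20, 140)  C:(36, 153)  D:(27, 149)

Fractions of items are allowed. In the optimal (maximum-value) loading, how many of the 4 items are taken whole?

1

Order: B (140/20=7.00) > D (149/27=5.52) > C (153/36=4.25) > A (61/34=1.79)
Fill: take B (20 @ 140) → take 26/27 of D → 143.48; 46/46 used.
1 item(s) taken whole; one partial (take 26/27 of D).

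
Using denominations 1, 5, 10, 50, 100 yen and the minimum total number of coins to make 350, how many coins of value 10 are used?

Greedy: take as many of the largest coin as possible, then repeat with the remainder.
350 = 3×100 + 1×50
Count of 10: 0

0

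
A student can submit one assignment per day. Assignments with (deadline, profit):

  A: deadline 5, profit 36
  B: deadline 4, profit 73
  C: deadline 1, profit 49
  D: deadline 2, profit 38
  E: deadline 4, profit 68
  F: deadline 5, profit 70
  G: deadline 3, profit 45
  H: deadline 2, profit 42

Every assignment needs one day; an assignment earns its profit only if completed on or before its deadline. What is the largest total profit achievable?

305

Take jobs in profit order; each goes to the latest open slot no later than its deadline.
By profit: B(d4,73), F(d5,70), E(d4,68), C(d1,49), G(d3,45), H(d2,42), D(d2,38), A(d5,36)
B→slot 4; F→slot 5; E→slot 3; C→slot 1; G→slot 2; H skipped; D skipped; A skipped.
Profit = 49 + 45 + 68 + 73 + 70 = 305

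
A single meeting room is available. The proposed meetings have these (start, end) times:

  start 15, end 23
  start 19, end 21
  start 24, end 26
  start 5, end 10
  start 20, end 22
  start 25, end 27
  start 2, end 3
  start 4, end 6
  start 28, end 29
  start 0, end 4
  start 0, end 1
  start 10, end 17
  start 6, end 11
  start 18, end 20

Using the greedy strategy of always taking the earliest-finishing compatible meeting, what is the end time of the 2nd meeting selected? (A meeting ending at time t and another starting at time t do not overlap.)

3

By end time: (0,1), (2,3), (0,4), (4,6), (5,10), (6,11), (10,17), (18,20), (19,21), (20,22), (15,23), (24,26), (25,27), (28,29).
Pick (0,1); next start ≥ 1 → (2,3); next start ≥ 3 → (4,6); next start ≥ 6 → (6,11); next start ≥ 11 → (18,20); next start ≥ 20 → (20,22); next start ≥ 22 → (24,26); next start ≥ 26 → (28,29).
Selected: (0,1) (2,3) (4,6) (6,11) (18,20) (20,22) (24,26) (28,29)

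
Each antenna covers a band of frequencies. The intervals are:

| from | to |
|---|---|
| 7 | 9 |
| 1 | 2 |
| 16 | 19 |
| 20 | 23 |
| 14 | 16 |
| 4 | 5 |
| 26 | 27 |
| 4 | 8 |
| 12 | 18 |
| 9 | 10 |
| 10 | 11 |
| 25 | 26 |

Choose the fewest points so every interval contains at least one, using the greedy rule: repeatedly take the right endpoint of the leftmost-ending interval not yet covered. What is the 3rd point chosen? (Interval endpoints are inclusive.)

By right end: [1,2]  [4,5]  [4,8]  [7,9]  [9,10]  [10,11]  [14,16]  [12,18]  [16,19]  [20,23]  [25,26]  [26,27]
[1,2] uncovered → point at 2; [4,5] uncovered → point at 5; [7,9] uncovered → point at 9; [10,11] uncovered → point at 11; [14,16] uncovered → point at 16; [20,23] uncovered → point at 23; [25,26] uncovered → point at 26.
Points: 2, 5, 9, 11, 16, 23, 26 (7 total).

9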